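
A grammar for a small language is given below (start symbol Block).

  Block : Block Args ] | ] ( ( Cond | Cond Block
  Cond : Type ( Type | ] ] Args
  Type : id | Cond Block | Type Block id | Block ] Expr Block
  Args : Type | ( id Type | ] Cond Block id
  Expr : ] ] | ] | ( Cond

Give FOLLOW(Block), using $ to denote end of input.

{ $, (, ], id }

Block is the start symbol, so $ ∈ FOLLOW(Block).
In Block : Block Args ]: add FIRST(Args ]) = { (, ], id }.
In Block : Cond Block: Block is at the end, add FOLLOW(Block) = { $, (, ], id }.
In Type : Cond Block: Block is at the end, add FOLLOW(Type) = { $, (, ], id }.
In Type : Type Block id: add FIRST(id) = { id }.
In Type : Block ] Expr Block: add FIRST(] Expr Block) = { ] }.
In Type : Block ] Expr Block: Block is at the end, add FOLLOW(Type) = { $, (, ], id }.
In Args : ] Cond Block id: add FIRST(id) = { id }.
Union: FOLLOW(Block) = { $, (, ], id }.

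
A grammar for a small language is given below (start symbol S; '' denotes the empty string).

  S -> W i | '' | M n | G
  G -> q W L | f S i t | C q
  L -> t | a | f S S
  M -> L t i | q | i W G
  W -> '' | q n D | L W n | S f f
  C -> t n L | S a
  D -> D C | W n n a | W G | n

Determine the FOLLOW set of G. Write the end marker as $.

{ $, a, f, i, n, q, t }

In S -> G: G is at the end, add FOLLOW(S) = { $, a, f, i, n, q, t }.
In M -> i W G: G is at the end, add FOLLOW(M) = { n }.
In D -> W G: G is at the end, add FOLLOW(D) = { a, f, i, n, q, t }.
Union: FOLLOW(G) = { $, a, f, i, n, q, t }.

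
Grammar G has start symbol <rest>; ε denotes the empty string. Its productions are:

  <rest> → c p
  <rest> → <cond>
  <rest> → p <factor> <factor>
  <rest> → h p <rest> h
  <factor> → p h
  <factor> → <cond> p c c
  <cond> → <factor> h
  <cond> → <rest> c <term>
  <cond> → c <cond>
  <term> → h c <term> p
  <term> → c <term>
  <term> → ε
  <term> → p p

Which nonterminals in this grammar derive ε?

{ <term> }

Directly nullable (have an ε-production): <term>.
No other nonterminal has a production whose RHS symbols are all nullable.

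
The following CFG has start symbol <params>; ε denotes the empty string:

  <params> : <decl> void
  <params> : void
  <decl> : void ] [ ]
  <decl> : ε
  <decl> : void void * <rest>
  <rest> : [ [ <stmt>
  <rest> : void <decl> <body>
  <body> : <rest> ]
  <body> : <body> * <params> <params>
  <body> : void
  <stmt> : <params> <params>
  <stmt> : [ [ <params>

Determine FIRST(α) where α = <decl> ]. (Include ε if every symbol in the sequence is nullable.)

{ ], void }

Add FIRST(<decl>)\{ε} = { void }; <decl> is nullable, continue.
] is a terminal; add {]} and stop.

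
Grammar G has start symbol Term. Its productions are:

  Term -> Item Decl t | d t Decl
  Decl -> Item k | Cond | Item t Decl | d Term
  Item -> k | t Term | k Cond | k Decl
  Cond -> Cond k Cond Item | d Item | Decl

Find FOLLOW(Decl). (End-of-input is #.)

In Term -> Item Decl t: add FIRST(t) = { t }.
In Term -> d t Decl: Decl is at the end, add FOLLOW(Term) = { #, d, k, t }.
In Decl -> Item t Decl: Decl is at the end, add FOLLOW(Decl) = { #, d, k, t }.
In Item -> k Decl: Decl is at the end, add FOLLOW(Item) = { #, d, k, t }.
In Cond -> Decl: Decl is at the end, add FOLLOW(Cond) = { #, d, k, t }.
Union: FOLLOW(Decl) = { #, d, k, t }.

{ #, d, k, t }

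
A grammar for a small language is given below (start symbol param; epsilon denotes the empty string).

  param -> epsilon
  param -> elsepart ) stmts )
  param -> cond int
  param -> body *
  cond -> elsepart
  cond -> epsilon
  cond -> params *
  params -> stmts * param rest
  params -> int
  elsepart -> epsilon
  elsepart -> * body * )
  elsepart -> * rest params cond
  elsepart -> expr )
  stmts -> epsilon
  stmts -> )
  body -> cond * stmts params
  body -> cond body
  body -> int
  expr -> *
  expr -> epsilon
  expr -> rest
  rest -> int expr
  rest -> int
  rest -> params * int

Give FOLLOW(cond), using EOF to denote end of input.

In param -> cond int: add FIRST(int) = { int }.
In elsepart -> * rest params cond: cond is at the end, add FOLLOW(elsepart) = { ), *, int }.
In body -> cond * stmts params: add FIRST(* stmts params) = { * }.
In body -> cond body: add FIRST(body) = { ), *, int }.
Union: FOLLOW(cond) = { ), *, int }.

{ ), *, int }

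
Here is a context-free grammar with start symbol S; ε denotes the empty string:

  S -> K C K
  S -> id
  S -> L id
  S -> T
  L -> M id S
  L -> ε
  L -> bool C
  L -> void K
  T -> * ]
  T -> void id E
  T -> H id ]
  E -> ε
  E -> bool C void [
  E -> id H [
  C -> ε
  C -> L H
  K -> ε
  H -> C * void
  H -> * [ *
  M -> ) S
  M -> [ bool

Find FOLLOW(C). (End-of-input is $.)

In S -> K C K: add FIRST(K)\{ε} = {  }.
  Since K is nullable, also add FOLLOW(S) = { $, ), *, [, bool, id, void }.
In L -> bool C: C is at the end, add FOLLOW(L) = { ), *, [, bool, id, void }.
In E -> bool C void [: add FIRST(void [) = { void }.
In H -> C * void: add FIRST(* void) = { * }.
Union: FOLLOW(C) = { $, ), *, [, bool, id, void }.

{ $, ), *, [, bool, id, void }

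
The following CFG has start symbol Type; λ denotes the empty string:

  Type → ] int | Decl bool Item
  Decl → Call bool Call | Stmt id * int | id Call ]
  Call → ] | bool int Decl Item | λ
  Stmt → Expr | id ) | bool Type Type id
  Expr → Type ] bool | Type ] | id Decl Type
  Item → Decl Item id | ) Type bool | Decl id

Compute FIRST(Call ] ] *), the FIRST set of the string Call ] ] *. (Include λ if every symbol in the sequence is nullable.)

Add FIRST(Call)\{λ} = { ], bool }; Call is nullable, continue.
] is a terminal; add {]} and stop.

{ ], bool }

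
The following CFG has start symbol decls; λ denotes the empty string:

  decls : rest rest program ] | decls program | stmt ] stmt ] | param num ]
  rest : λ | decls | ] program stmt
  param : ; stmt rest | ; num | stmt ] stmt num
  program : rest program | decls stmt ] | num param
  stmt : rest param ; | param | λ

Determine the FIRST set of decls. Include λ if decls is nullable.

From decls : rest rest program ]: rest, rest nullable, take FIRST(rest) ∪ FIRST(rest) ∪ FIRST(program) = { ;, ], num }.
From decls : decls program: add FIRST(decls) = { ;, ], num }.
From decls : stmt ] stmt ]: stmt nullable, take FIRST(stmt) ∪ {]} = { ;, ], num }.
From decls : param num ]: add FIRST(param) = { ;, ], num }.
Union: FIRST(decls) = { ;, ], num }.

{ ;, ], num }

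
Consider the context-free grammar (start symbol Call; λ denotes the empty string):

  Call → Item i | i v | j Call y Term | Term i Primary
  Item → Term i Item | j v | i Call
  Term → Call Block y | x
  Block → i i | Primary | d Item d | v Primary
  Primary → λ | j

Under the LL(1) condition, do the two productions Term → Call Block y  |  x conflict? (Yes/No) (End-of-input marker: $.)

Yes

FIRST(Call Block y) = { i, j, x } and FIRST(x) = { x }.
Both contain x, so the two alternatives are not disjoint — LL(1) conflict.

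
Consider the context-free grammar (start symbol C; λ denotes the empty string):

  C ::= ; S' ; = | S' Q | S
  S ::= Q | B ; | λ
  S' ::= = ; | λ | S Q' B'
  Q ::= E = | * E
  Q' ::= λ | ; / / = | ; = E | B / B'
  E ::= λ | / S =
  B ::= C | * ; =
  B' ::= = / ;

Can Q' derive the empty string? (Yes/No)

Q' has an λ-production, so Q' ⇒ λ.

Yes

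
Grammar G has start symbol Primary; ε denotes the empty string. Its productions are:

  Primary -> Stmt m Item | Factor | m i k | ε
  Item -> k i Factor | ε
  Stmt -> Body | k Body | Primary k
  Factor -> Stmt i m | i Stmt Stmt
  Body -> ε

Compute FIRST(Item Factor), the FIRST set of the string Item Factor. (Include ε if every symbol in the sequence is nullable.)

{ i, k, m }

Add FIRST(Item)\{ε} = { k }; Item is nullable, continue.
Add FIRST(Factor) = { i, k, m }; Factor is not nullable, stop.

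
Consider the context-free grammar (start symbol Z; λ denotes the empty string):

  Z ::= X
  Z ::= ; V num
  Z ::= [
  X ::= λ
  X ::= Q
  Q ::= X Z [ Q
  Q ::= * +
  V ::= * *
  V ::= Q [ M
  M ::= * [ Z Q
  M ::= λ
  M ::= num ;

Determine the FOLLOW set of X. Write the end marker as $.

In Z ::= X: X is at the end, add FOLLOW(Z) = { $, *, ;, [ }.
In Q ::= X Z [ Q: add FIRST(Z [ Q) = { *, ;, [ }.
Union: FOLLOW(X) = { $, *, ;, [ }.

{ $, *, ;, [ }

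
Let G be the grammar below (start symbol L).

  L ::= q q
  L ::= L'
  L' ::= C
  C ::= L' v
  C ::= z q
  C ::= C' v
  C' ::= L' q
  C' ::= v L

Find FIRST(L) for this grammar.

{ q, v, z }

L ::= q q contributes {q}.
From L ::= L': add FIRST(L') = { v, z }.
Union: FIRST(L) = { q, v, z }.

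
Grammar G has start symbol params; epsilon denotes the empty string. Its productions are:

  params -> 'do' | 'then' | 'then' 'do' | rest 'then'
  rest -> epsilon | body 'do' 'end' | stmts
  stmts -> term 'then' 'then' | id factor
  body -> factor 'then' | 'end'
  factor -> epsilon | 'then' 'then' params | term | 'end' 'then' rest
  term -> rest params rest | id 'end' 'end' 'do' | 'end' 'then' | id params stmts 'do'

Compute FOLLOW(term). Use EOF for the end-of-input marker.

{ 'do', 'end', 'then', id }

In stmts -> term 'then' 'then': add FIRST('then' 'then') = { 'then' }.
In factor -> term: term is at the end, add FOLLOW(factor) = { 'do', 'end', 'then', id }.
Union: FOLLOW(term) = { 'do', 'end', 'then', id }.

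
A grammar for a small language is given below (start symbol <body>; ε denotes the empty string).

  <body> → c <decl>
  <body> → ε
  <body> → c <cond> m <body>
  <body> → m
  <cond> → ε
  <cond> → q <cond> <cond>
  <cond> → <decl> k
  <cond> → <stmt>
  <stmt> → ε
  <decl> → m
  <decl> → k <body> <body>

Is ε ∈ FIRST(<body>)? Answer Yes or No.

<body> has an ε-production, so <body> ⇒ ε.

Yes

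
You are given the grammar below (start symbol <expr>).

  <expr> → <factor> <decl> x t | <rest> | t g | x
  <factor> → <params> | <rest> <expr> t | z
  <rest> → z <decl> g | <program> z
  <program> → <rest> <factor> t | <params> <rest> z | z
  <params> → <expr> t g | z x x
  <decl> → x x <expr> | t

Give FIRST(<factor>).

From <factor> → <params>: add FIRST(<params>) = { t, x, z }.
From <factor> → <rest> <expr> t: add FIRST(<rest>) = { t, x, z }.
<factor> → z contributes {z}.
Union: FIRST(<factor>) = { t, x, z }.

{ t, x, z }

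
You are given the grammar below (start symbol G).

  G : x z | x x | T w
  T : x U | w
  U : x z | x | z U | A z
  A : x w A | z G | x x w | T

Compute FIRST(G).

G : x z contributes {x}.
G : x x contributes {x}.
From G : T w: add FIRST(T) = { w, x }.
Union: FIRST(G) = { w, x }.

{ w, x }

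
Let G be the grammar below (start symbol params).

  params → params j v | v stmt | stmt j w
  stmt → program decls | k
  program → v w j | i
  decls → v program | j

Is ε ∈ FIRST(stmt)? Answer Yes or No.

No

No nonterminal in this grammar is nullable.
No production of stmt has an RHS whose symbols are all nullable, so stmt is not nullable.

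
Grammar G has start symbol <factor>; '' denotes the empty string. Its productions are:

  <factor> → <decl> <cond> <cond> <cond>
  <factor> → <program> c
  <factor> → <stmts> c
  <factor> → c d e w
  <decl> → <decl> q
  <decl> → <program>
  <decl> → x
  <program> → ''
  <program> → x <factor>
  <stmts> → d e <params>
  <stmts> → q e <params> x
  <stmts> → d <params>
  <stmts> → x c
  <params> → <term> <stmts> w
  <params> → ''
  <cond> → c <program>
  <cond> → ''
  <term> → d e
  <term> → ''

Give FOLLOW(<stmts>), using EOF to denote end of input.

{ c, w }

In <factor> → <stmts> c: add FIRST(c) = { c }.
In <params> → <term> <stmts> w: add FIRST(w) = { w }.
Union: FOLLOW(<stmts>) = { c, w }.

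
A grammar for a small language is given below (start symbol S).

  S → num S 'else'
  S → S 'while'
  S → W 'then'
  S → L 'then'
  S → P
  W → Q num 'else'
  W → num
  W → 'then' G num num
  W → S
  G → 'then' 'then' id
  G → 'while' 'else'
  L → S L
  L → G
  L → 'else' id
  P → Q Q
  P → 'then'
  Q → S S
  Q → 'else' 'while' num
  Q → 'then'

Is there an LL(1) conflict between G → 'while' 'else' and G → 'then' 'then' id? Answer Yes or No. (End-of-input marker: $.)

No

FIRST('while' 'else') = { 'while' } and FIRST('then' 'then' id) = { 'then' }.
The FIRST sets are disjoint and neither alternative is nullable — no conflict.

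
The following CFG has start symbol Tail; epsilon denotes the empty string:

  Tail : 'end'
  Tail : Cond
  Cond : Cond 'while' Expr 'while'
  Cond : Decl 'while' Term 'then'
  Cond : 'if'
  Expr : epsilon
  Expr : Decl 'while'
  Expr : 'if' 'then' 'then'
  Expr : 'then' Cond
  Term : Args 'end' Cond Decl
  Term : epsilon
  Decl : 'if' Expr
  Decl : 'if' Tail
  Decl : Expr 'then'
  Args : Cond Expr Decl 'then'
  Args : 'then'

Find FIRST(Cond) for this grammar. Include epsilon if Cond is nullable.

{ 'if', 'then' }

From Cond : Cond 'while' Expr 'while': add FIRST(Cond) = { 'if', 'then' }.
From Cond : Decl 'while' Term 'then': add FIRST(Decl) = { 'if', 'then' }.
Cond : 'if' contributes {'if'}.
Union: FIRST(Cond) = { 'if', 'then' }.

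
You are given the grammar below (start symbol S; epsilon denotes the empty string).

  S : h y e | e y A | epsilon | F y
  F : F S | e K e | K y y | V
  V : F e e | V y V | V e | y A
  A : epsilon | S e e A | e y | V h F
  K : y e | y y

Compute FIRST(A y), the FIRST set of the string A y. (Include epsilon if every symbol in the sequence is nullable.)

Add FIRST(A)\{epsilon} = { e, h, y }; A is nullable, continue.
y is a terminal; add {y} and stop.

{ e, h, y }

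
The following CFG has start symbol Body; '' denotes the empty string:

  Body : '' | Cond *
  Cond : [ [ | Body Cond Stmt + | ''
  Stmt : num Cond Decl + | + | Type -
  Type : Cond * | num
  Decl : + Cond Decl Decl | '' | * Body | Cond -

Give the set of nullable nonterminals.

Directly nullable (have an ''-production): Body, Cond, Decl.
No other nonterminal has a production whose RHS symbols are all nullable.

{ Body, Cond, Decl }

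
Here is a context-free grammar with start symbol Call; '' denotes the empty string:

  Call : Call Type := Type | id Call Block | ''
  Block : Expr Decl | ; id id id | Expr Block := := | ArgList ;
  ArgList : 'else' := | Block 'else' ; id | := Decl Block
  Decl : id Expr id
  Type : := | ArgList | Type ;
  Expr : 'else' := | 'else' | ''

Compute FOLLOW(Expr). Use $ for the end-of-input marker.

{ 'else', :=, ;, id }

In Block : Expr Decl: add FIRST(Decl) = { id }.
In Block : Expr Block := :=: add FIRST(Block := :=) = { 'else', :=, ;, id }.
In Decl : id Expr id: add FIRST(id) = { id }.
Union: FOLLOW(Expr) = { 'else', :=, ;, id }.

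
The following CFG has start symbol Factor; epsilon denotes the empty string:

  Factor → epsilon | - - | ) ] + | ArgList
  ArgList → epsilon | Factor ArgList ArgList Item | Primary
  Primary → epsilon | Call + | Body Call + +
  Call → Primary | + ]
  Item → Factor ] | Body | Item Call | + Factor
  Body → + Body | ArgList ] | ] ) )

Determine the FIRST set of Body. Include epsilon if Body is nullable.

Body → + Body contributes {+}.
From Body → ArgList ]: ArgList nullable, take FIRST(ArgList) ∪ {]} = { ), +, -, ] }.
Body → ] ) ) contributes {]}.
Union: FIRST(Body) = { ), +, -, ] }.

{ ), +, -, ] }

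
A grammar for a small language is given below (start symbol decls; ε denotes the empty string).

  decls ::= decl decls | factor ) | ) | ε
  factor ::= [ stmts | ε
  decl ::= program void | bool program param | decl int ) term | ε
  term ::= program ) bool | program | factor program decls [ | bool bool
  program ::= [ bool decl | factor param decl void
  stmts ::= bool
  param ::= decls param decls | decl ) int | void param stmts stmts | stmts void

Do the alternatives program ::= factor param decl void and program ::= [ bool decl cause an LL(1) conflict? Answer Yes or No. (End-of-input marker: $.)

FIRST(factor param decl void) = { ), [, bool, int, void } and FIRST([ bool decl) = { [ }.
Both contain [, so the two alternatives are not disjoint — LL(1) conflict.

Yes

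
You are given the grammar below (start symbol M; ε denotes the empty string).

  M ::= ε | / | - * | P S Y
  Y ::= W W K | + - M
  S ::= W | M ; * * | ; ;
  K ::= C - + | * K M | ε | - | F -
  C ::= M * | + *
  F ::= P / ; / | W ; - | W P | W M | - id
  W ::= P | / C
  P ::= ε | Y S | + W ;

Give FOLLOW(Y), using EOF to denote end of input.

{ EOF, *, +, -, /, ; }

In M ::= P S Y: Y is at the end, add FOLLOW(M) = { EOF, *, +, -, /, ; }.
In P ::= Y S: add FIRST(S)\{ε} = { *, +, -, /, ; }.
  Since S is nullable, also add FOLLOW(P) = { EOF, *, +, -, /, ; }.
Union: FOLLOW(Y) = { EOF, *, +, -, /, ; }.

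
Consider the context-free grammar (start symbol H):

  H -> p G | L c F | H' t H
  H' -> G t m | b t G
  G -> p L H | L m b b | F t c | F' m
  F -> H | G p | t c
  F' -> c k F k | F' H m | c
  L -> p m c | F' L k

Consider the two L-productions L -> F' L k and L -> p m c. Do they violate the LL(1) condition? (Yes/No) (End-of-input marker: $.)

No

FIRST(F' L k) = { c } and FIRST(p m c) = { p }.
The FIRST sets are disjoint and neither alternative is nullable — no conflict.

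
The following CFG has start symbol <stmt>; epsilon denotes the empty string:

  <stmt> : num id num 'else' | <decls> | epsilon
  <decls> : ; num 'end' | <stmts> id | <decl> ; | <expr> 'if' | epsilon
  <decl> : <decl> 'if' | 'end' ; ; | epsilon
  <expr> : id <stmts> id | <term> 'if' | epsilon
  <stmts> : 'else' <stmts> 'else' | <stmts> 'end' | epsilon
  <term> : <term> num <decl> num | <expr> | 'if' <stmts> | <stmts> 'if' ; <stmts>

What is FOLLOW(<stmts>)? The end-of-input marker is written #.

In <decls> : <stmts> id: add FIRST(id) = { id }.
In <expr> : id <stmts> id: add FIRST(id) = { id }.
In <stmts> : 'else' <stmts> 'else': add FIRST('else') = { 'else' }.
In <stmts> : <stmts> 'end': add FIRST('end') = { 'end' }.
In <term> : 'if' <stmts>: <stmts> is at the end, add FOLLOW(<term>) = { 'if', num }.
In <term> : <stmts> 'if' ; <stmts>: add FIRST('if' ; <stmts>) = { 'if' }.
In <term> : <stmts> 'if' ; <stmts>: <stmts> is at the end, add FOLLOW(<term>) = { 'if', num }.
Union: FOLLOW(<stmts>) = { 'else', 'end', 'if', id, num }.

{ 'else', 'end', 'if', id, num }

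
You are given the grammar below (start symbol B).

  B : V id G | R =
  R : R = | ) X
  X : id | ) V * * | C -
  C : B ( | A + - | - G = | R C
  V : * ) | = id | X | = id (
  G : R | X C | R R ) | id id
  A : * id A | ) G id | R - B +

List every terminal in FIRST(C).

{ ), *, -, =, id }

From C : B (: add FIRST(B) = { ), *, -, =, id }.
From C : A + -: add FIRST(A) = { ), * }.
C : - G = contributes {-}.
From C : R C: add FIRST(R) = { ) }.
Union: FIRST(C) = { ), *, -, =, id }.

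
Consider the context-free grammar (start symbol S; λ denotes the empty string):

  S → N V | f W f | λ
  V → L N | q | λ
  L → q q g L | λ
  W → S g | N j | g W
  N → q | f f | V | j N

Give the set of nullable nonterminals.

Directly nullable (have an λ-production): S, V, L.
N → V with every symbol nullable, so N is nullable.
No other nonterminal has a production whose RHS symbols are all nullable.

{ L, N, S, V }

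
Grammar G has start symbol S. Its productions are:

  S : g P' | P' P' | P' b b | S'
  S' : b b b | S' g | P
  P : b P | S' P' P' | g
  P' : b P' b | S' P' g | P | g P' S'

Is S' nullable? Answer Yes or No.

No

No nonterminal in this grammar is nullable.
No production of S' has an RHS whose symbols are all nullable, so S' is not nullable.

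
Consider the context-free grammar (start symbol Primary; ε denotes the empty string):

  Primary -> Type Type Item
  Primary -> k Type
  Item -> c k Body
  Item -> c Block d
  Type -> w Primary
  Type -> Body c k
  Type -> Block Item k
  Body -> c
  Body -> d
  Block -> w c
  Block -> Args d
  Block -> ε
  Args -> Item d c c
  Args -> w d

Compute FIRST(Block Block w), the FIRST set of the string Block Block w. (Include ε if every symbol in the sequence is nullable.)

Add FIRST(Block)\{ε} = { c, w }; Block is nullable, continue.
Add FIRST(Block)\{ε} = { c, w }; Block is nullable, continue.
w is a terminal; add {w} and stop.

{ c, w }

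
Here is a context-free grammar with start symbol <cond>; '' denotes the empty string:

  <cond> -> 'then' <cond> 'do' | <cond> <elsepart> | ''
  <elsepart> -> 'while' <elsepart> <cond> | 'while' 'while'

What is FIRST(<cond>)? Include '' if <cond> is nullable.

{ 'then', 'while', '' }

<cond> -> 'then' <cond> 'do' contributes {'then'}.
From <cond> -> <cond> <elsepart>: <cond> nullable, take FIRST(<cond>) ∪ FIRST(<elsepart>) = { 'then', 'while' }.
<cond> -> '' contributes ''.
Union: FIRST(<cond>) = { 'then', 'while', '' }.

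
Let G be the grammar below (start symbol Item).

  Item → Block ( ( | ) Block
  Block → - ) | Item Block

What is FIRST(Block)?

{ ), - }

Block → - ) contributes {-}.
From Block → Item Block: add FIRST(Item) = { ), - }.
Union: FIRST(Block) = { ), - }.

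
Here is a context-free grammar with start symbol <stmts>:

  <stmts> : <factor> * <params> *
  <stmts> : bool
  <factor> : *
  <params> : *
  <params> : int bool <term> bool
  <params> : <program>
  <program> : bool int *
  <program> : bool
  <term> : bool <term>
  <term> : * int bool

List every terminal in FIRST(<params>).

<params> : * contributes {*}.
<params> : int bool <term> bool contributes {int}.
From <params> : <program>: add FIRST(<program>) = { bool }.
Union: FIRST(<params>) = { *, bool, int }.

{ *, bool, int }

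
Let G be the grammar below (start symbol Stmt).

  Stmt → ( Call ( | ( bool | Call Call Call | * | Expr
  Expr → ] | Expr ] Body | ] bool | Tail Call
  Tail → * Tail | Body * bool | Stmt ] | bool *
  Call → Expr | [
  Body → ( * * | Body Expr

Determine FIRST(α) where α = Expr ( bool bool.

Add FIRST(Expr) = { (, *, [, ], bool }; Expr is not nullable, stop.

{ (, *, [, ], bool }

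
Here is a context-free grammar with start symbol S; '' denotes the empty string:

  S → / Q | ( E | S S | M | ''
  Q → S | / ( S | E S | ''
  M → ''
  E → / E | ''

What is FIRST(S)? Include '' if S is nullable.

S → / Q contributes {/}.
S → ( E contributes {(}.
From S → S S: S, S nullable, take FIRST(S) ∪ FIRST(S) = { (, / }; also '' since the whole RHS is nullable.
From S → M: add FIRST(M) = { '' } (including '' since M is nullable).
S → '' contributes ''.
Union: FIRST(S) = { (, /, '' }.

{ (, /, '' }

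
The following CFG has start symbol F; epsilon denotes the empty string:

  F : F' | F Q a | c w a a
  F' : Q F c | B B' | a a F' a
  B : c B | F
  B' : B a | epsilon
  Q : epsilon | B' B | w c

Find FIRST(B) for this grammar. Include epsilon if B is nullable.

{ a, c, w }

B : c B contributes {c}.
From B : F: add FIRST(F) = { a, c, w }.
Union: FIRST(B) = { a, c, w }.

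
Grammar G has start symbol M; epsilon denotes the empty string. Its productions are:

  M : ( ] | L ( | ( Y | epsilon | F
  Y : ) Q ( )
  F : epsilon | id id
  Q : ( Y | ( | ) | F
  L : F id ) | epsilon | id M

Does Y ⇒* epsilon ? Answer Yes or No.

No

Nullable nonterminals: F, L, M, Q.
No production of Y has an RHS whose symbols are all nullable, so Y is not nullable.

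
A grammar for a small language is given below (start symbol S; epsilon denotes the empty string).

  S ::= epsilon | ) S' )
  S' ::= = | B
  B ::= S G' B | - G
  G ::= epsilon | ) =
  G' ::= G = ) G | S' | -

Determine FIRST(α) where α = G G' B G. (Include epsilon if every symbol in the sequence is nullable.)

{ ), -, = }

Add FIRST(G)\{epsilon} = { ) }; G is nullable, continue.
Add FIRST(G') = { ), -, = }; G' is not nullable, stop.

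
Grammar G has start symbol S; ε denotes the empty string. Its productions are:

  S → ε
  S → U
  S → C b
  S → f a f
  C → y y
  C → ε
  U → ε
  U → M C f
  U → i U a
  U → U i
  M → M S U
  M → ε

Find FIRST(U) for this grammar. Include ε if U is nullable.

{ b, f, i, y, ε }

U → ε contributes ε.
From U → M C f: M, C nullable, take FIRST(M) ∪ FIRST(C) ∪ {f} = { b, f, i, y }.
U → i U a contributes {i}.
From U → U i: U nullable, take FIRST(U) ∪ {i} = { b, f, i, y }.
Union: FIRST(U) = { b, f, i, y, ε }.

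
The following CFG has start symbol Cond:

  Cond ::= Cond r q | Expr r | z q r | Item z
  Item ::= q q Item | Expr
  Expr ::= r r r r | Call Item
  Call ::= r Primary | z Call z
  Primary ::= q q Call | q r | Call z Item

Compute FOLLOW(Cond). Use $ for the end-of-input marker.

{ $, r }

Cond is the start symbol, so $ ∈ FOLLOW(Cond).
In Cond ::= Cond r q: add FIRST(r q) = { r }.
Union: FOLLOW(Cond) = { $, r }.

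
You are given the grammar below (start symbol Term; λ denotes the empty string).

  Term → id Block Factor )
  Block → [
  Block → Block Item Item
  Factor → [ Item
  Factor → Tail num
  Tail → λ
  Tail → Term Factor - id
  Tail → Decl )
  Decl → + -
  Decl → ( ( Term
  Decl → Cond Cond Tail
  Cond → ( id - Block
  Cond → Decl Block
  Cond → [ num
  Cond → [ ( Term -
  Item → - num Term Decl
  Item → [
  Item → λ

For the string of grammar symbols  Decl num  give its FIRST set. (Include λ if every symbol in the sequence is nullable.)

{ (, +, [ }

Add FIRST(Decl) = { (, +, [ }; Decl is not nullable, stop.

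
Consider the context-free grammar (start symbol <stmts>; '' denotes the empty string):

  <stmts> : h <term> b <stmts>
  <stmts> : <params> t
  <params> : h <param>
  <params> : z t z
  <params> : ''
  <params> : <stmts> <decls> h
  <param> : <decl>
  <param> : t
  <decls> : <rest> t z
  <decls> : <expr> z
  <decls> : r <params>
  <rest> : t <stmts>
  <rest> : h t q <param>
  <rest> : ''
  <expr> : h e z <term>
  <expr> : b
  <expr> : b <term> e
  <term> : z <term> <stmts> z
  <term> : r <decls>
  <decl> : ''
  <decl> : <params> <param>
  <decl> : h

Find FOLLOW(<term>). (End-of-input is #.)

In <stmts> : h <term> b <stmts>: add FIRST(b <stmts>) = { b }.
In <expr> : h e z <term>: <term> is at the end, add FOLLOW(<expr>) = { z }.
In <expr> : b <term> e: add FIRST(e) = { e }.
In <term> : z <term> <stmts> z: add FIRST(<stmts> z) = { h, t, z }.
Union: FOLLOW(<term>) = { b, e, h, t, z }.

{ b, e, h, t, z }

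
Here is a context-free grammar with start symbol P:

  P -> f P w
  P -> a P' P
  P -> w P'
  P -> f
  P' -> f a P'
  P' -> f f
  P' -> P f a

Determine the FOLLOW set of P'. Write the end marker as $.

{ $, a, f, w }

In P -> a P' P: add FIRST(P) = { a, f, w }.
In P -> w P': P' is at the end, add FOLLOW(P) = { $, f, w }.
In P' -> f a P': P' is at the end, add FOLLOW(P') = { $, a, f, w }.
Union: FOLLOW(P') = { $, a, f, w }.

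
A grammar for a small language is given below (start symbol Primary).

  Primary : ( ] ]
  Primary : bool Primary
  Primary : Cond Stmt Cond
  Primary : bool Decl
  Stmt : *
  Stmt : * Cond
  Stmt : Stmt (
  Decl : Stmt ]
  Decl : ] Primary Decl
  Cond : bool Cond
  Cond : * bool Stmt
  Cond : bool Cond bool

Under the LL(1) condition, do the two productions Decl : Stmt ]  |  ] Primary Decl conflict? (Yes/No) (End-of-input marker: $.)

No

FIRST(Stmt ]) = { * } and FIRST(] Primary Decl) = { ] }.
The FIRST sets are disjoint and neither alternative is nullable — no conflict.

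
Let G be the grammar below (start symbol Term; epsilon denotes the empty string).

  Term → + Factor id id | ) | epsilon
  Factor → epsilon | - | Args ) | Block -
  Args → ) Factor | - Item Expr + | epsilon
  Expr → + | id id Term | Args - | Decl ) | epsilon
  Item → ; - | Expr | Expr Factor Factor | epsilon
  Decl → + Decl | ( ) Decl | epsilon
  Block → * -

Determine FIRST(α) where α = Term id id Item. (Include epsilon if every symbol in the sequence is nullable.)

Add FIRST(Term)\{epsilon} = { ), + }; Term is nullable, continue.
id is a terminal; add {id} and stop.

{ ), +, id }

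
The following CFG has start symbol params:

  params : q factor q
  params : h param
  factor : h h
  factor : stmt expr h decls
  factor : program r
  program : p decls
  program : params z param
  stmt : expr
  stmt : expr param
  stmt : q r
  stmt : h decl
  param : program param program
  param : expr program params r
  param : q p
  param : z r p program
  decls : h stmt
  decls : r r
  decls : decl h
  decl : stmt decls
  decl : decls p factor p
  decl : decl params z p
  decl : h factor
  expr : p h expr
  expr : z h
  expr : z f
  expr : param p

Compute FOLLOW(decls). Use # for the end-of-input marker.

{ #, h, p, q, r, z }

In factor : stmt expr h decls: decls is at the end, add FOLLOW(factor) = { #, h, p, q, r, z }.
In program : p decls: decls is at the end, add FOLLOW(program) = { #, h, p, q, r, z }.
In decl : stmt decls: decls is at the end, add FOLLOW(decl) = { #, h, p, q, r, z }.
In decl : decls p factor p: add FIRST(p factor p) = { p }.
Union: FOLLOW(decls) = { #, h, p, q, r, z }.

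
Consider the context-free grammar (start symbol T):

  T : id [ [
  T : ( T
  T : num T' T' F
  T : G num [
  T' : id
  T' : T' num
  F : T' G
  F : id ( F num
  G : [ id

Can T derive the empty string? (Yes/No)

No nonterminal in this grammar is nullable.
No production of T has an RHS whose symbols are all nullable, so T is not nullable.

No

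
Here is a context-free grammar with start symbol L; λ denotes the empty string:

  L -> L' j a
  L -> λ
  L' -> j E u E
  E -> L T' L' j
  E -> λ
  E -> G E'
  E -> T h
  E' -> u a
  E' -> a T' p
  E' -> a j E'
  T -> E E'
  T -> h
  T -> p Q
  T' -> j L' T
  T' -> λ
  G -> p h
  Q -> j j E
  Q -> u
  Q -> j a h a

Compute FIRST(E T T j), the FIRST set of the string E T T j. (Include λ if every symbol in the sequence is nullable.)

{ a, h, j, p, u }

Add FIRST(E)\{λ} = { a, h, j, p, u }; E is nullable, continue.
Add FIRST(T) = { a, h, j, p, u }; T is not nullable, stop.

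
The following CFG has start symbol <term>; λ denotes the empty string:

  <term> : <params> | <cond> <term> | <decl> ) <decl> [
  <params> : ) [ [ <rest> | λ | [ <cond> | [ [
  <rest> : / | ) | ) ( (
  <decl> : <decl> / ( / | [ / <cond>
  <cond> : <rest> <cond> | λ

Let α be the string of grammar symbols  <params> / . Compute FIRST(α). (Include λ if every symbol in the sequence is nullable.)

Add FIRST(<params>)\{λ} = { ), [ }; <params> is nullable, continue.
/ is a terminal; add {/} and stop.

{ ), /, [ }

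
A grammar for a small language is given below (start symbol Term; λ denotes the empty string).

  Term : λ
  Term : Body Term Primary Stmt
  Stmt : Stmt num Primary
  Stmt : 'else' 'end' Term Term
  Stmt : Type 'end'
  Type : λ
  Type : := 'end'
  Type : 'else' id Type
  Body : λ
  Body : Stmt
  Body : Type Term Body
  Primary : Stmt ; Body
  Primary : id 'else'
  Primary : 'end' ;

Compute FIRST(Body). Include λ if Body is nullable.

Body : λ contributes λ.
From Body : Stmt: add FIRST(Stmt) = { 'else', 'end', := }.
From Body : Type Term Body: Type, Term, Body nullable, take FIRST(Type) ∪ FIRST(Term) ∪ FIRST(Body) = { 'else', 'end', :=, id }; also λ since the whole RHS is nullable.
Union: FIRST(Body) = { 'else', 'end', :=, id, λ }.

{ 'else', 'end', :=, id, λ }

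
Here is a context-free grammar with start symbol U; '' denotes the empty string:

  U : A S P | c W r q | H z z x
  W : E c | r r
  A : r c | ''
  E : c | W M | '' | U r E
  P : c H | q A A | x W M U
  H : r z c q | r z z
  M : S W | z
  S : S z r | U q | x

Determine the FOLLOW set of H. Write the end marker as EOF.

In U : H z z x: add FIRST(z z x) = { z }.
In P : c H: H is at the end, add FOLLOW(P) = { EOF, q, r }.
Union: FOLLOW(H) = { EOF, q, r, z }.

{ EOF, q, r, z }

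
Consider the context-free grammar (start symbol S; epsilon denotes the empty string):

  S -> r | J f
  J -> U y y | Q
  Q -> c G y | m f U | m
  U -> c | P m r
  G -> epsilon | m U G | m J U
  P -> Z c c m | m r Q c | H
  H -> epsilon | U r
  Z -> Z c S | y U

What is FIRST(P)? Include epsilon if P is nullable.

From P -> Z c c m: add FIRST(Z) = { y }.
P -> m r Q c contributes {m}.
From P -> H: add FIRST(H) = { c, m, y, epsilon } (including epsilon since H is nullable).
Union: FIRST(P) = { c, m, y, epsilon }.

{ c, m, y, epsilon }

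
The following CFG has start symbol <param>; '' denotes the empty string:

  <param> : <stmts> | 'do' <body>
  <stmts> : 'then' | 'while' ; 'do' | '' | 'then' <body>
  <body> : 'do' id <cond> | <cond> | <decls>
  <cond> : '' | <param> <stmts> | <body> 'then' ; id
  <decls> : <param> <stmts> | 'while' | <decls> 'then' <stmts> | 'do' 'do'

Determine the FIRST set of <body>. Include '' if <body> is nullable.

{ 'do', 'then', 'while', '' }

<body> : 'do' id <cond> contributes {'do'}.
From <body> : <cond>: add FIRST(<cond>) = { 'do', 'then', 'while', '' } (including '' since <cond> is nullable).
From <body> : <decls>: add FIRST(<decls>) = { 'do', 'then', 'while', '' } (including '' since <decls> is nullable).
Union: FIRST(<body>) = { 'do', 'then', 'while', '' }.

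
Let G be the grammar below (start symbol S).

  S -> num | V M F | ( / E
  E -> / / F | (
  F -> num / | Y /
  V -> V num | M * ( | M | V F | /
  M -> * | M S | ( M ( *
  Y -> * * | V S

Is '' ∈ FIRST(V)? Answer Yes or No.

No

No nonterminal in this grammar is nullable.
No production of V has an RHS whose symbols are all nullable, so V is not nullable.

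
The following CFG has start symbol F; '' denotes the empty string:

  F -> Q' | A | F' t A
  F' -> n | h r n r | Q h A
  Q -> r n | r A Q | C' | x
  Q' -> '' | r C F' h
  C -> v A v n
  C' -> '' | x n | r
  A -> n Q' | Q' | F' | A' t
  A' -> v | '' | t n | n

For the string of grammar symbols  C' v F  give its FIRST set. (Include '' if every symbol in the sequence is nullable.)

{ r, v, x }

Add FIRST(C')\{''} = { r, x }; C' is nullable, continue.
v is a terminal; add {v} and stop.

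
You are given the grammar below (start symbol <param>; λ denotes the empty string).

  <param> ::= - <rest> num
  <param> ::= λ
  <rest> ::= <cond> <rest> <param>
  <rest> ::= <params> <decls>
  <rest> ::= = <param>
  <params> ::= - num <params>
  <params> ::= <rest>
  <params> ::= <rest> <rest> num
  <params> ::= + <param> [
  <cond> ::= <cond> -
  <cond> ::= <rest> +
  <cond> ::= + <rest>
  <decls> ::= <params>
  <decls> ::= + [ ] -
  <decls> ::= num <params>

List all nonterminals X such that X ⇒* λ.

{ <param> }

Directly nullable (have an λ-production): <param>.
No other nonterminal has a production whose RHS symbols are all nullable.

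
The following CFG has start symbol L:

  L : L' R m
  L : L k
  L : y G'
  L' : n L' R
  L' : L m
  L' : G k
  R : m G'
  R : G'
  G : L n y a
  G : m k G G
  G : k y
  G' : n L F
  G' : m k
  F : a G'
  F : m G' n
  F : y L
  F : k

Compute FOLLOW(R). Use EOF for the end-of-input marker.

{ m, n }

In L : L' R m: add FIRST(m) = { m }.
In L' : n L' R: R is at the end, add FOLLOW(L') = { m, n }.
Union: FOLLOW(R) = { m, n }.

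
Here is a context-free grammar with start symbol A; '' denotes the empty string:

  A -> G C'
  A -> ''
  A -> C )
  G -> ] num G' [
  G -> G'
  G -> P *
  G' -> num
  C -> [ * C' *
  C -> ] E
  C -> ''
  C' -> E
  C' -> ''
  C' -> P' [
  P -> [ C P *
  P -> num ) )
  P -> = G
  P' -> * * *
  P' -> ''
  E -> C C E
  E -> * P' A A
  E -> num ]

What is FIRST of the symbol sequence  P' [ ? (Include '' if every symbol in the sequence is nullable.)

{ *, [ }

Add FIRST(P')\{''} = { * }; P' is nullable, continue.
[ is a terminal; add {[} and stop.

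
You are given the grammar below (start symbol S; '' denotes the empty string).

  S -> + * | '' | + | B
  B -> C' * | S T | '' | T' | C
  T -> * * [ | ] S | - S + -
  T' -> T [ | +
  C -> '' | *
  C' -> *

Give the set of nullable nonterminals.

Directly nullable (have an ''-production): S, B, C.
No other nonterminal has a production whose RHS symbols are all nullable.

{ B, C, S }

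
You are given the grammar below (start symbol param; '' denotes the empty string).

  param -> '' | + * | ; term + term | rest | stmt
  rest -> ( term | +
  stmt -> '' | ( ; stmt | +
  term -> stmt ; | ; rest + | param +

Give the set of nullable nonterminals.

Directly nullable (have an ''-production): param, stmt.
No other nonterminal has a production whose RHS symbols are all nullable.

{ param, stmt }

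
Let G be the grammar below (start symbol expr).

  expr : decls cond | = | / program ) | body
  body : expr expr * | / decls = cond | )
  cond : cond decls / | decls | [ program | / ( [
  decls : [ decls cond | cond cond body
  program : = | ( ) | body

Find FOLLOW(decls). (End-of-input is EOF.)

In expr : decls cond: add FIRST(cond) = { /, [ }.
In body : / decls = cond: add FIRST(= cond) = { = }.
In cond : cond decls /: add FIRST(/) = { / }.
In cond : decls: decls is at the end, add FOLLOW(cond) = { EOF, ), *, /, =, [ }.
In decls : [ decls cond: add FIRST(cond) = { /, [ }.
Union: FOLLOW(decls) = { EOF, ), *, /, =, [ }.

{ EOF, ), *, /, =, [ }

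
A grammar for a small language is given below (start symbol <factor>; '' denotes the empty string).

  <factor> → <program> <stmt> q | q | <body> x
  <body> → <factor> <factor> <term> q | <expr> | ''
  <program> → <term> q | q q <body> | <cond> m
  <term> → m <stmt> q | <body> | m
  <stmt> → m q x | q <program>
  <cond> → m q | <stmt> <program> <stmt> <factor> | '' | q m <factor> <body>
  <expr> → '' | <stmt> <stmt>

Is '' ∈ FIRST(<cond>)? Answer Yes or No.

Yes

<cond> has an ''-production, so <cond> ⇒ ''.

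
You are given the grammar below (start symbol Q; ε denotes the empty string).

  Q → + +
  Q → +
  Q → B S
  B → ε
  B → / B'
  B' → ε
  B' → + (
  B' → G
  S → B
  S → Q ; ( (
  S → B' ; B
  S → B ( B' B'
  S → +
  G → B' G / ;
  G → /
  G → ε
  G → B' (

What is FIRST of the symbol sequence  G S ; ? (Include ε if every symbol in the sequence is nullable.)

{ (, +, /, ; }

Add FIRST(G)\{ε} = { (, +, / }; G is nullable, continue.
Add FIRST(S)\{ε} = { (, +, /, ; }; S is nullable, continue.
; is a terminal; add {;} and stop.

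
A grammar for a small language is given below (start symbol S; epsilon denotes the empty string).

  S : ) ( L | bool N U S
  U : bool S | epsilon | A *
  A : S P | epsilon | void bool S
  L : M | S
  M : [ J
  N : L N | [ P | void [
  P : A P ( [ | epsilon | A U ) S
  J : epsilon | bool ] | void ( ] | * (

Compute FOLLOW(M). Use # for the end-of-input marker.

{ #, (, ), *, [, bool, void }

In L : M: M is at the end, add FOLLOW(L) = { #, (, ), *, [, bool, void }.
Union: FOLLOW(M) = { #, (, ), *, [, bool, void }.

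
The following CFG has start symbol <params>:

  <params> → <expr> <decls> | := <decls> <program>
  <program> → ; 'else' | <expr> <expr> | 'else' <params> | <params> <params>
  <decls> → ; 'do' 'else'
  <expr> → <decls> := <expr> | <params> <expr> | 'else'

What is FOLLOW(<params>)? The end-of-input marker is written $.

{ $, 'else', :=, ; }

<params> is the start symbol, so $ ∈ FOLLOW(<params>).
In <program> → 'else' <params>: <params> is at the end, add FOLLOW(<program>) = { $, 'else', :=, ; }.
In <program> → <params> <params>: add FIRST(<params>) = { 'else', :=, ; }.
In <program> → <params> <params>: <params> is at the end, add FOLLOW(<program>) = { $, 'else', :=, ; }.
In <expr> → <params> <expr>: add FIRST(<expr>) = { 'else', :=, ; }.
Union: FOLLOW(<params>) = { $, 'else', :=, ; }.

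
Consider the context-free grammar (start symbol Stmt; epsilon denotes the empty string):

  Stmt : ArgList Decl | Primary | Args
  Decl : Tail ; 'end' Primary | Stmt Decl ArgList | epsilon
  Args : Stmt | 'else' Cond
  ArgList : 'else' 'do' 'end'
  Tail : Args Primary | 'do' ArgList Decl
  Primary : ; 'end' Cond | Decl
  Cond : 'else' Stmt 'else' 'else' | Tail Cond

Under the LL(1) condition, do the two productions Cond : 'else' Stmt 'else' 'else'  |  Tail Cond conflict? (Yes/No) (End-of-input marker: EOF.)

FIRST('else' Stmt 'else' 'else') = { 'else' } and FIRST(Tail Cond) = { 'do', 'else', ; }.
Both contain 'else', so the two alternatives are not disjoint — LL(1) conflict.

Yes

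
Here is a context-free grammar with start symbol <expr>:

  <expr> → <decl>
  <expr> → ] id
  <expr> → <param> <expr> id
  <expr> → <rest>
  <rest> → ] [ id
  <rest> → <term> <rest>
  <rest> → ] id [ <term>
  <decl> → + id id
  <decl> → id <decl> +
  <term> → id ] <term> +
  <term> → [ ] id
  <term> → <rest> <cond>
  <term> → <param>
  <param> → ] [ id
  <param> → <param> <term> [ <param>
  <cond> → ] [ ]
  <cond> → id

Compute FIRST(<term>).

<term> → id ] <term> + contributes {id}.
<term> → [ ] id contributes {[}.
From <term> → <rest> <cond>: add FIRST(<rest>) = { [, ], id }.
From <term> → <param>: add FIRST(<param>) = { ] }.
Union: FIRST(<term>) = { [, ], id }.

{ [, ], id }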